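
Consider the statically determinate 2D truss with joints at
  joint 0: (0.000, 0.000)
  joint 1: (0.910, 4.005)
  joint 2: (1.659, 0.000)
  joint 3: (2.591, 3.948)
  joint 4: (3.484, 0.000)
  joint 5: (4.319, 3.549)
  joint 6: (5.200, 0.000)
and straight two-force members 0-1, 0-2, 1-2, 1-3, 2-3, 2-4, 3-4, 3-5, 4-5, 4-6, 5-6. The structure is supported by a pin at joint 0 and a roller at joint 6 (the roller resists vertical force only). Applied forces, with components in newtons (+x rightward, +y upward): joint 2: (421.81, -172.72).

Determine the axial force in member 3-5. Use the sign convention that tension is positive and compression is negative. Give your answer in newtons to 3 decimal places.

-25.936

N=7 nodes, M=11 members, R=3 reactions → 2N=14, M+R=14
member 0 (0-1): L=4.1071, (cx,cy)=(0.2216,0.9751)
member 1 (0-2): L=1.6590, (cx,cy)=(1.0000,0.0000)
member 2 (1-2): L=4.0744, (cx,cy)=(0.1838,-0.9830)
member 3 (1-3): L=1.6820, (cx,cy)=(0.9994,-0.0339)
member 4 (2-3): L=4.0565, (cx,cy)=(0.2298,0.9732)
member 5 (2-4): L=1.8250, (cx,cy)=(1.0000,0.0000)
member 6 (3-4): L=4.0477, (cx,cy)=(0.2206,-0.9754)
member 7 (3-5): L=1.7735, (cx,cy)=(0.9744,-0.2250)
member 8 (4-5): L=3.6459, (cx,cy)=(0.2290,0.9734)
member 9 (4-6): L=1.7160, (cx,cy)=(1.0000,0.0000)
member 10 (5-6): L=3.6567, (cx,cy)=(0.2409,-0.9705)
solve A·x = −loads:
  F[0-1] = -120.6135 N (compression)
  F[0-2] = +448.5342 N (tension)
  F[1-2] = +121.3462 N (tension)
  F[1-3] = -49.0593 N (compression)
  F[2-3] = +54.9107 N (tension)
  F[2-4] = +36.4152 N (tension)
  F[3-4] = -50.5138 N (compression)
  F[3-5] = -25.9359 N (compression)
  F[4-5] = +50.6145 N (tension)
  F[4-6] = +13.6790 N (tension)
  F[5-6] = -56.7768 N (compression)
  Rx@0 = -421.8100 N
  Ry@0 = +117.6157 N
  Ry@6 = +55.1043 N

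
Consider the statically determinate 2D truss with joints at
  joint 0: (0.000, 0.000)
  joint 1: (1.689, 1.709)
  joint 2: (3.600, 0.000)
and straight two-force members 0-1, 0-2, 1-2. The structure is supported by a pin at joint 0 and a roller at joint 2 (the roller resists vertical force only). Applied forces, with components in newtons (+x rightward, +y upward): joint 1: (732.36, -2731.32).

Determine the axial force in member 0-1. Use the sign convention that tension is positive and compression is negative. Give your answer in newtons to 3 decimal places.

N=3 nodes, M=3 members, R=3 reactions → 2N=6, M+R=6
member 0 (0-1): L=2.4028, (cx,cy)=(0.7029,0.7113)
member 1 (0-2): L=3.6000, (cx,cy)=(1.0000,0.0000)
member 2 (1-2): L=2.5637, (cx,cy)=(0.7454,-0.6666)
solve A·x = −loads:
  F[0-1] = -1549.6637 N (compression)
  F[0-2] = +1821.6693 N (tension)
  F[1-2] = -2443.8667 N (compression)
  Rx@0 = -732.3600 N
  Ry@0 = +1102.2081 N
  Ry@2 = +1629.1119 N

-1549.664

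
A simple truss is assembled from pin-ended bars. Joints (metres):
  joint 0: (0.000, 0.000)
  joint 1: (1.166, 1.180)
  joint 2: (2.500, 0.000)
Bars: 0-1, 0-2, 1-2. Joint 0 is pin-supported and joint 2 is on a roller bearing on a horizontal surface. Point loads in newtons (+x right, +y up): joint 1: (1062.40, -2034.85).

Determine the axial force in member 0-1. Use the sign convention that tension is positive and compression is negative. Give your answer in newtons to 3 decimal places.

-821.498

N=3 nodes, M=3 members, R=3 reactions → 2N=6, M+R=6
member 0 (0-1): L=1.6589, (cx,cy)=(0.7029,0.7113)
member 1 (0-2): L=2.5000, (cx,cy)=(1.0000,0.0000)
member 2 (1-2): L=1.7810, (cx,cy)=(0.7490,-0.6625)
solve A·x = −loads:
  F[0-1] = -821.4984 N (compression)
  F[0-2] = +1639.8103 N (tension)
  F[1-2] = -2189.2802 N (compression)
  Rx@0 = -1062.4000 N
  Ry@0 = +584.3432 N
  Ry@2 = +1450.5068 N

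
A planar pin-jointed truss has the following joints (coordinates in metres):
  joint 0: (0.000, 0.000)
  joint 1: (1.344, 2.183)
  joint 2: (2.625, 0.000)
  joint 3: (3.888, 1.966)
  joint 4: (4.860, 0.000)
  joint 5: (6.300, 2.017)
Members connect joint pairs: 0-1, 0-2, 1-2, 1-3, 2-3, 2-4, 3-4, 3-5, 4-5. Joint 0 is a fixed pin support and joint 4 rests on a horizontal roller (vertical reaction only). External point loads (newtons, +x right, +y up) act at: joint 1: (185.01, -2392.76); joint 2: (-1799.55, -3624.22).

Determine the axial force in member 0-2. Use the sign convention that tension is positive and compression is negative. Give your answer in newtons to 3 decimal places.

426.179

N=6 nodes, M=9 members, R=3 reactions → 2N=12, M+R=12
member 0 (0-1): L=2.5636, (cx,cy)=(0.5243,0.8516)
member 1 (0-2): L=2.6250, (cx,cy)=(1.0000,0.0000)
member 2 (1-2): L=2.5311, (cx,cy)=(0.5061,-0.8625)
member 3 (1-3): L=2.5532, (cx,cy)=(0.9964,-0.0850)
member 4 (2-3): L=2.3367, (cx,cy)=(0.5405,0.8413)
member 5 (2-4): L=2.2350, (cx,cy)=(1.0000,0.0000)
member 6 (3-4): L=2.1932, (cx,cy)=(0.4432,-0.8964)
member 7 (3-5): L=2.4125, (cx,cy)=(0.9998,0.0211)
member 8 (4-5): L=2.4783, (cx,cy)=(0.5810,0.8139)
solve A·x = −loads:
  F[0-1] = -3892.4849 N (compression)
  F[0-2] = +426.1790 N (tension)
  F[1-2] = +1356.9380 N (tension)
  F[1-3] = -2923.0580 N (compression)
  F[2-3] = +2916.6372 N (tension)
  F[2-4] = +1336.0451 N (tension)
  F[3-4] = -3014.5653 N (compression)
  F[3-5] = -0.0000 N (compression)
  F[4-5] = +0.0000 N (tension)
  Rx@0 = +1614.5400 N
  Ry@0 = +3314.6500 N
  Ry@4 = +2702.3300 N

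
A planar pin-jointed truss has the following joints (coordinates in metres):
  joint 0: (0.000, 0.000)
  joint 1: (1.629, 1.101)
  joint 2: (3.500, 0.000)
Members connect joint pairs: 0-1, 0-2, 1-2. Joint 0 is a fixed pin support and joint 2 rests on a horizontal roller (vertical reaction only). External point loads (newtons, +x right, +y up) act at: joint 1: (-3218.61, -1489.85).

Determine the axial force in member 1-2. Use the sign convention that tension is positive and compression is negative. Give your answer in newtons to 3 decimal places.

N=3 nodes, M=3 members, R=3 reactions → 2N=6, M+R=6
member 0 (0-1): L=1.9662, (cx,cy)=(0.8285,0.5600)
member 1 (0-2): L=3.5000, (cx,cy)=(1.0000,0.0000)
member 2 (1-2): L=2.1709, (cx,cy)=(0.8619,-0.5072)
solve A·x = −loads:
  F[0-1] = -3230.3728 N (compression)
  F[0-2] = -542.2059 N (compression)
  F[1-2] = +629.1177 N (tension)
  Rx@0 = +3218.6100 N
  Ry@0 = +1808.9140 N
  Ry@2 = -319.0640 N

629.118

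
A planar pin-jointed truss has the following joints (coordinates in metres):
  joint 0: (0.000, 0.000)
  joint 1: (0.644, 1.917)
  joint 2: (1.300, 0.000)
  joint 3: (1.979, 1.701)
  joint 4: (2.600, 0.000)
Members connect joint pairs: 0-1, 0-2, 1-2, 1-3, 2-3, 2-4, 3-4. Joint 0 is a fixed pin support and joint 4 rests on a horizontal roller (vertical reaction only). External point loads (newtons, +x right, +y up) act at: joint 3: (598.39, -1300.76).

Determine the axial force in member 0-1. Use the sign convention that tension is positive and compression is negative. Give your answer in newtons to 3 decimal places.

85.241

N=5 nodes, M=7 members, R=3 reactions → 2N=10, M+R=10
member 0 (0-1): L=2.0223, (cx,cy)=(0.3185,0.9479)
member 1 (0-2): L=1.3000, (cx,cy)=(1.0000,0.0000)
member 2 (1-2): L=2.0261, (cx,cy)=(0.3238,-0.9461)
member 3 (1-3): L=1.3524, (cx,cy)=(0.9872,-0.1597)
member 4 (2-3): L=1.8315, (cx,cy)=(0.3707,0.9287)
member 5 (2-4): L=1.3000, (cx,cy)=(1.0000,0.0000)
member 6 (3-4): L=1.8108, (cx,cy)=(0.3429,-0.9394)
solve A·x = −loads:
  F[0-1] = +85.2414 N (tension)
  F[0-2] = +571.2447 N (tension)
  F[1-2] = -95.3237 N (compression)
  F[1-3] = +58.7625 N (tension)
  F[2-3] = +97.1092 N (tension)
  F[2-4] = +504.3804 N (tension)
  F[3-4] = -1470.7541 N (compression)
  Rx@0 = -598.3900 N
  Ry@0 = -80.8036 N
  Ry@4 = +1381.5636 N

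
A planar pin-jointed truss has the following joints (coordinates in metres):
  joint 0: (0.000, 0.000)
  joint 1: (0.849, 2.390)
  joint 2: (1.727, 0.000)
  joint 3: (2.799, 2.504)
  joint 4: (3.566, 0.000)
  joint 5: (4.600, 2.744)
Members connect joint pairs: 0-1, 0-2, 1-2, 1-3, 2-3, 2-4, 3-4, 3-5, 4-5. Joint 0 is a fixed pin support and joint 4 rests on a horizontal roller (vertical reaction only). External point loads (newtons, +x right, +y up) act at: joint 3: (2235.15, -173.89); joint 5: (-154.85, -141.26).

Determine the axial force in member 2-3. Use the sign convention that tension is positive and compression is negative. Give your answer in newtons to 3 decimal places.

N=6 nodes, M=9 members, R=3 reactions → 2N=12, M+R=12
member 0 (0-1): L=2.5363, (cx,cy)=(0.3347,0.9423)
member 1 (0-2): L=1.7270, (cx,cy)=(1.0000,0.0000)
member 2 (1-2): L=2.5462, (cx,cy)=(0.3448,-0.9387)
member 3 (1-3): L=1.9533, (cx,cy)=(0.9983,0.0584)
member 4 (2-3): L=2.7238, (cx,cy)=(0.3936,0.9193)
member 5 (2-4): L=1.8390, (cx,cy)=(1.0000,0.0000)
member 6 (3-4): L=2.6188, (cx,cy)=(0.2929,-0.9561)
member 7 (3-5): L=1.8169, (cx,cy)=(0.9912,0.1321)
member 8 (4-5): L=2.9324, (cx,cy)=(0.3526,0.9358)
solve A·x = −loads:
  F[0-1] = +1542.9049 N (tension)
  F[0-2] = +1563.8320 N (tension)
  F[1-2] = -1484.8434 N (compression)
  F[1-3] = +1030.2449 N (tension)
  F[2-3] = +1516.1260 N (tension)
  F[2-4] = +455.1173 N (tension)
  F[3-4] = -1717.3509 N (compression)
  F[3-5] = -107.9386 N (compression)
  F[4-5] = -135.7199 N (compression)
  Rx@0 = -2080.3000 N
  Ry@0 = -1453.8969 N
  Ry@4 = +1769.0469 N

1516.126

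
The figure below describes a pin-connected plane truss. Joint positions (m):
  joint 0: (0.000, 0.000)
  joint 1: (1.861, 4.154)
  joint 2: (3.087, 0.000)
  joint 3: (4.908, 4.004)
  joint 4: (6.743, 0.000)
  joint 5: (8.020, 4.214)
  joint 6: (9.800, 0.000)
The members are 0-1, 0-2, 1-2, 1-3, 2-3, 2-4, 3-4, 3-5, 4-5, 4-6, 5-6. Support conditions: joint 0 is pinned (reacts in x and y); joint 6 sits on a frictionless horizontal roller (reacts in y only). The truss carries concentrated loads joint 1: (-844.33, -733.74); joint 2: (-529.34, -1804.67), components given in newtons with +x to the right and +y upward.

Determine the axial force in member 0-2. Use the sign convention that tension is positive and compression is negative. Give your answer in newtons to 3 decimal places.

N=7 nodes, M=11 members, R=3 reactions → 2N=14, M+R=14
member 0 (0-1): L=4.5518, (cx,cy)=(0.4088,0.9126)
member 1 (0-2): L=3.0870, (cx,cy)=(1.0000,0.0000)
member 2 (1-2): L=4.3311, (cx,cy)=(0.2831,-0.9591)
member 3 (1-3): L=3.0507, (cx,cy)=(0.9988,-0.0492)
member 4 (2-3): L=4.3986, (cx,cy)=(0.4140,0.9103)
member 5 (2-4): L=3.6560, (cx,cy)=(1.0000,0.0000)
member 6 (3-4): L=4.4045, (cx,cy)=(0.4166,-0.9091)
member 7 (3-5): L=3.1191, (cx,cy)=(0.9977,0.0673)
member 8 (4-5): L=4.4032, (cx,cy)=(0.2900,0.9570)
member 9 (4-6): L=3.0570, (cx,cy)=(1.0000,0.0000)
member 10 (5-6): L=4.5745, (cx,cy)=(0.3891,-0.9212)
solve A·x = −loads:
  F[0-1] = -2398.0818 N (compression)
  F[0-2] = -393.2197 N (compression)
  F[1-2] = +1546.2445 N (tension)
  F[1-3] = -574.5048 N (compression)
  F[2-3] = +353.3704 N (tension)
  F[2-4] = +427.5176 N (tension)
  F[3-4] = -404.1466 N (compression)
  F[3-5] = -259.7300 N (compression)
  F[4-5] = +383.9003 N (tension)
  F[4-6] = +147.8043 N (tension)
  F[5-6] = -379.8501 N (compression)
  Rx@0 = +1373.6700 N
  Ry@0 = +2188.4958 N
  Ry@6 = +349.9142 N

-393.220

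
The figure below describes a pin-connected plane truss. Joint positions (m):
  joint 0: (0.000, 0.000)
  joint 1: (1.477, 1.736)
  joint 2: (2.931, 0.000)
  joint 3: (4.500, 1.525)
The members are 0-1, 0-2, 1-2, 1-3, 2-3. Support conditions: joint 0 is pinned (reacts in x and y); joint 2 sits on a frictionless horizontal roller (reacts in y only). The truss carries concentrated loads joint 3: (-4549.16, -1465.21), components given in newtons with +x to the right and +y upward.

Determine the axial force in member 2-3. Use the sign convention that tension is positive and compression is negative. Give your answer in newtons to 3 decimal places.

-2386.421

N=4 nodes, M=5 members, R=3 reactions → 2N=8, M+R=8
member 0 (0-1): L=2.2793, (cx,cy)=(0.6480,0.7616)
member 1 (0-2): L=2.9310, (cx,cy)=(1.0000,0.0000)
member 2 (1-2): L=2.2645, (cx,cy)=(0.6421,-0.7666)
member 3 (1-3): L=3.0304, (cx,cy)=(0.9976,-0.0696)
member 4 (2-3): L=2.1880, (cx,cy)=(0.7171,0.6970)
solve A·x = −loads:
  F[0-1] = -2077.8745 N (compression)
  F[0-2] = -3202.6871 N (compression)
  F[1-2] = +2322.7268 N (tension)
  F[1-3] = -2844.7854 N (compression)
  F[2-3] = -2386.4212 N (compression)
  Rx@0 = +4549.1600 N
  Ry@0 = +1582.5843 N
  Ry@2 = -117.3743 N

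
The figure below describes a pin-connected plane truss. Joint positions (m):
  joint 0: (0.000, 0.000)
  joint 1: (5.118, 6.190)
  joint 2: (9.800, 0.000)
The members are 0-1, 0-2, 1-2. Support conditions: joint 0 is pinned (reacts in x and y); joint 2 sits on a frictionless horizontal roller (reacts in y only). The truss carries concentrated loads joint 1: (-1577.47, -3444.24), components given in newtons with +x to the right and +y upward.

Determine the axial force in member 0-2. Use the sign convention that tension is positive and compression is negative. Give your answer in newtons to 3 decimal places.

N=3 nodes, M=3 members, R=3 reactions → 2N=6, M+R=6
member 0 (0-1): L=8.0318, (cx,cy)=(0.6372,0.7707)
member 1 (0-2): L=9.8000, (cx,cy)=(1.0000,0.0000)
member 2 (1-2): L=7.7613, (cx,cy)=(0.6033,-0.7976)
solve A·x = −loads:
  F[0-1] = -3427.9685 N (compression)
  F[0-2] = +606.8864 N (tension)
  F[1-2] = -1006.0244 N (compression)
  Rx@0 = +1577.4700 N
  Ry@0 = +2641.8848 N
  Ry@2 = +802.3552 N

606.886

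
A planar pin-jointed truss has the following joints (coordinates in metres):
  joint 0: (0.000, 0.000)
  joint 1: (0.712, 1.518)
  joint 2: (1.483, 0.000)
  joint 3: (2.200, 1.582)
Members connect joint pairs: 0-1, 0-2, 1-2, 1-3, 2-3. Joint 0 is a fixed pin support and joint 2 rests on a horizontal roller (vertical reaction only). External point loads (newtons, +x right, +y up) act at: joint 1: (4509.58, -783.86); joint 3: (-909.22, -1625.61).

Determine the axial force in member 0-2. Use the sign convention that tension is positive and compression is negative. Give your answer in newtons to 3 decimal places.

1712.706

N=4 nodes, M=5 members, R=3 reactions → 2N=8, M+R=8
member 0 (0-1): L=1.6767, (cx,cy)=(0.4246,0.9054)
member 1 (0-2): L=1.4830, (cx,cy)=(1.0000,0.0000)
member 2 (1-2): L=1.7026, (cx,cy)=(0.4528,-0.8916)
member 3 (1-3): L=1.4894, (cx,cy)=(0.9991,0.0430)
member 4 (2-3): L=1.7369, (cx,cy)=(0.4128,0.9108)
solve A·x = −loads:
  F[0-1] = +4445.2215 N (tension)
  F[0-2] = +1712.7065 N (tension)
  F[1-2] = -5401.5228 N (compression)
  F[1-3] = -176.0461 N (compression)
  F[2-3] = -1776.4719 N (compression)
  Rx@0 = -3600.3600 N
  Ry@0 = -4024.5197 N
  Ry@2 = +6433.9897 N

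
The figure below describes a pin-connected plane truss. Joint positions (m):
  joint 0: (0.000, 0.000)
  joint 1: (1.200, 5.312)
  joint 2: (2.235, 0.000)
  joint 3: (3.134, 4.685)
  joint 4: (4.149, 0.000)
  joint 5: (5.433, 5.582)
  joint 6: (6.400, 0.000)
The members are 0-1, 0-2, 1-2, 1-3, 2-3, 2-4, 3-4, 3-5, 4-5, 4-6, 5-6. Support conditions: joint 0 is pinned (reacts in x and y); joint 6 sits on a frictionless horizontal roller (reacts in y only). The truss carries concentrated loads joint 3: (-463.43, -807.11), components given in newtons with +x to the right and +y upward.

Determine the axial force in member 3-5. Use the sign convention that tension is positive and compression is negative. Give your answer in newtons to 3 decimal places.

N=7 nodes, M=11 members, R=3 reactions → 2N=14, M+R=14
member 0 (0-1): L=5.4459, (cx,cy)=(0.2204,0.9754)
member 1 (0-2): L=2.2350, (cx,cy)=(1.0000,0.0000)
member 2 (1-2): L=5.4119, (cx,cy)=(0.1912,-0.9815)
member 3 (1-3): L=2.0331, (cx,cy)=(0.9513,-0.3084)
member 4 (2-3): L=4.7705, (cx,cy)=(0.1885,0.9821)
member 5 (2-4): L=1.9140, (cx,cy)=(1.0000,0.0000)
member 6 (3-4): L=4.7937, (cx,cy)=(0.2117,-0.9773)
member 7 (3-5): L=2.4678, (cx,cy)=(0.9316,0.3635)
member 8 (4-5): L=5.7278, (cx,cy)=(0.2242,0.9745)
member 9 (4-6): L=2.2510, (cx,cy)=(1.0000,0.0000)
member 10 (5-6): L=5.6651, (cx,cy)=(0.1707,-0.9853)
solve A·x = −loads:
  F[0-1] = -770.0509 N (compression)
  F[0-2] = -293.7485 N (compression)
  F[1-2] = +876.6703 N (tension)
  F[1-3] = -354.6260 N (compression)
  F[2-3] = -876.1880 N (compression)
  F[2-4] = +39.0292 N (tension)
  F[3-4] = -67.1872 N (compression)
  F[3-5] = -26.6242 N (compression)
  F[4-5] = +67.3787 N (tension)
  F[4-6] = +9.6988 N (tension)
  F[5-6] = -56.8203 N (compression)
  Rx@0 = +463.4300 N
  Ry@0 = +751.1236 N
  Ry@6 = +55.9864 N

-26.624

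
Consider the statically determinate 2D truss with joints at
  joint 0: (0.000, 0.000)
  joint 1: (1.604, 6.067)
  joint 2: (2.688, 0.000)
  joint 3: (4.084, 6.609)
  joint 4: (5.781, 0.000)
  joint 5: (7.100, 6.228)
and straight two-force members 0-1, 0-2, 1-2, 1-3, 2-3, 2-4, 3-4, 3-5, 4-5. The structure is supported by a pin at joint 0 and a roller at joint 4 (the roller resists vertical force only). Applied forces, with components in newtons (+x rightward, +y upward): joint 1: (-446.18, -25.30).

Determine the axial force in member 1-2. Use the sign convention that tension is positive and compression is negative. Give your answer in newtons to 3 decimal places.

518.780

N=6 nodes, M=9 members, R=3 reactions → 2N=12, M+R=12
member 0 (0-1): L=6.2755, (cx,cy)=(0.2556,0.9668)
member 1 (0-2): L=2.6880, (cx,cy)=(1.0000,0.0000)
member 2 (1-2): L=6.1631, (cx,cy)=(0.1759,-0.9844)
member 3 (1-3): L=2.5385, (cx,cy)=(0.9769,0.2135)
member 4 (2-3): L=6.7548, (cx,cy)=(0.2067,0.9784)
member 5 (2-4): L=3.0930, (cx,cy)=(1.0000,0.0000)
member 6 (3-4): L=6.8234, (cx,cy)=(0.2487,-0.9686)
member 7 (3-5): L=3.0400, (cx,cy)=(0.9921,-0.1253)
member 8 (4-5): L=6.3661, (cx,cy)=(0.2072,0.9783)
solve A·x = −loads:
  F[0-1] = -503.2504 N (compression)
  F[0-2] = -317.5497 N (compression)
  F[1-2] = +518.7796 N (tension)
  F[1-3] = +231.6450 N (tension)
  F[2-3] = -521.9605 N (compression)
  F[2-4] = -118.4315 N (compression)
  F[3-4] = +476.1961 N (tension)
  F[3-5] = +0.0000 N (tension)
  F[4-5] = -0.0000 N (compression)
  Rx@0 = +446.1800 N
  Ry@0 = +486.5338 N
  Ry@4 = -461.2338 N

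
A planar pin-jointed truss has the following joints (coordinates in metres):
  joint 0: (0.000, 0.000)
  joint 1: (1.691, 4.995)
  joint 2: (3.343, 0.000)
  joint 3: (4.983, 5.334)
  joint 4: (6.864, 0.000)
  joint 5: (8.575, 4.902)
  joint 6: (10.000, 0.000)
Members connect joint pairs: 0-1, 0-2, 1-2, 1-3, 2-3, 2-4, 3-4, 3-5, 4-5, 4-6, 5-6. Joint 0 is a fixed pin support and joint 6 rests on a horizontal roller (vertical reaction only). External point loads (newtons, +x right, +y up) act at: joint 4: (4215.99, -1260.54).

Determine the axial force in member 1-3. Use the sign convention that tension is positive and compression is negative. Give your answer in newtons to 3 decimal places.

N=7 nodes, M=11 members, R=3 reactions → 2N=14, M+R=14
member 0 (0-1): L=5.2735, (cx,cy)=(0.3207,0.9472)
member 1 (0-2): L=3.3430, (cx,cy)=(1.0000,0.0000)
member 2 (1-2): L=5.2611, (cx,cy)=(0.3140,-0.9494)
member 3 (1-3): L=3.3094, (cx,cy)=(0.9947,0.1024)
member 4 (2-3): L=5.5804, (cx,cy)=(0.2939,0.9558)
member 5 (2-4): L=3.5210, (cx,cy)=(1.0000,0.0000)
member 6 (3-4): L=5.6559, (cx,cy)=(0.3326,-0.9431)
member 7 (3-5): L=3.6179, (cx,cy)=(0.9928,-0.1194)
member 8 (4-5): L=5.1920, (cx,cy)=(0.3295,0.9441)
member 9 (4-6): L=3.1360, (cx,cy)=(1.0000,0.0000)
member 10 (5-6): L=5.1049, (cx,cy)=(0.2791,-0.9602)
solve A·x = −loads:
  F[0-1] = -417.3437 N (compression)
  F[0-2] = +4349.8161 N (tension)
  F[1-2] = +388.6138 N (tension)
  F[1-3] = -257.2050 N (compression)
  F[2-3] = -386.0041 N (compression)
  F[2-4] = +4585.2826 N (tension)
  F[3-4] = +486.9099 N (tension)
  F[3-5] = -535.0525 N (compression)
  F[4-5] = +848.7571 N (tension)
  F[4-6] = +251.5217 N (tension)
  F[5-6] = -901.0517 N (compression)
  Rx@0 = -4215.9900 N
  Ry@0 = +395.3053 N
  Ry@6 = +865.2347 N

-257.205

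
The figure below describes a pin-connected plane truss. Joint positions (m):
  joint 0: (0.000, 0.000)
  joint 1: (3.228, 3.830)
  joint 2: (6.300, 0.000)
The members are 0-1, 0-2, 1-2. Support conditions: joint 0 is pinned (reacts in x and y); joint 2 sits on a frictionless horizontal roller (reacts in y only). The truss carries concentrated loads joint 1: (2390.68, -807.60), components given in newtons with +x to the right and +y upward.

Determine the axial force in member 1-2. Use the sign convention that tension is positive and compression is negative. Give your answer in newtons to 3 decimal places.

N=3 nodes, M=3 members, R=3 reactions → 2N=6, M+R=6
member 0 (0-1): L=5.0089, (cx,cy)=(0.6445,0.7646)
member 1 (0-2): L=6.3000, (cx,cy)=(1.0000,0.0000)
member 2 (1-2): L=4.9098, (cx,cy)=(0.6257,-0.7801)
solve A·x = −loads:
  F[0-1] = +1385.7212 N (tension)
  F[0-2] = +1497.6445 N (tension)
  F[1-2] = -2393.5961 N (compression)
  Rx@0 = -2390.6800 N
  Ry@0 = -1059.5805 N
  Ry@2 = +1867.1805 N

-2393.596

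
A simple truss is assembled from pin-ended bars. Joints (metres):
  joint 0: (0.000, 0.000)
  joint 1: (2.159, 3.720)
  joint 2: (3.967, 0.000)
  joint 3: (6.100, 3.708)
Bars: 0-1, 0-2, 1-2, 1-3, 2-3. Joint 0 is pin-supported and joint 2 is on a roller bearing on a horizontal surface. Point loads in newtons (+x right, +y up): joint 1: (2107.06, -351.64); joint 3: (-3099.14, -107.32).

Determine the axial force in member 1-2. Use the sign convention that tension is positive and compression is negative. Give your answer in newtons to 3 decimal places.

N=4 nodes, M=5 members, R=3 reactions → 2N=8, M+R=8
member 0 (0-1): L=4.3011, (cx,cy)=(0.5020,0.8649)
member 1 (0-2): L=3.9670, (cx,cy)=(1.0000,0.0000)
member 2 (1-2): L=4.1361, (cx,cy)=(0.4371,-0.8994)
member 3 (1-3): L=3.9410, (cx,cy)=(1.0000,-0.0030)
member 4 (2-3): L=4.2777, (cx,cy)=(0.4986,0.8668)
solve A·x = −loads:
  F[0-1] = -1183.3803 N (compression)
  F[0-2] = -398.0685 N (compression)
  F[1-2] = +757.2676 N (tension)
  F[1-3] = -3032.1081 N (compression)
  F[2-3] = -134.4605 N (compression)
  Rx@0 = +992.0800 N
  Ry@0 = +1023.4937 N
  Ry@2 = -564.5337 N

757.268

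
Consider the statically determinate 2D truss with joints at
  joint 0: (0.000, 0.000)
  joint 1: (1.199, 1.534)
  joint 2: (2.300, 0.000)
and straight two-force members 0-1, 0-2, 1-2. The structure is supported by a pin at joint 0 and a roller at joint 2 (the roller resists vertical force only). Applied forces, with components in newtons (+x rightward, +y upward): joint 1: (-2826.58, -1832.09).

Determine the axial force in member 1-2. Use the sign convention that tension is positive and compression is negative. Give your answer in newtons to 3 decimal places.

N=3 nodes, M=3 members, R=3 reactions → 2N=6, M+R=6
member 0 (0-1): L=1.9470, (cx,cy)=(0.6158,0.7879)
member 1 (0-2): L=2.3000, (cx,cy)=(1.0000,0.0000)
member 2 (1-2): L=1.8882, (cx,cy)=(0.5831,-0.8124)
solve A·x = −loads:
  F[0-1] = -3505.8699 N (compression)
  F[0-2] = -667.5832 N (compression)
  F[1-2] = +1144.9053 N (tension)
  Rx@0 = +2826.5800 N
  Ry@0 = +2762.2195 N
  Ry@2 = -930.1295 N

1144.905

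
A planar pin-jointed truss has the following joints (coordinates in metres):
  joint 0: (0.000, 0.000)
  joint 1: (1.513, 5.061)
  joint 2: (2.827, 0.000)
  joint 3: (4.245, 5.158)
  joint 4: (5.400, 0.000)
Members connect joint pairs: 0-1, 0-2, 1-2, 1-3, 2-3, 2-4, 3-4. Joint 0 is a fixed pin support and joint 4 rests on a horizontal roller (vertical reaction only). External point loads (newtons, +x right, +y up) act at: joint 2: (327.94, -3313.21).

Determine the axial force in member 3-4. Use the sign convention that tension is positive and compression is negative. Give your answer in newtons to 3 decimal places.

-1777.481

N=5 nodes, M=7 members, R=3 reactions → 2N=10, M+R=10
member 0 (0-1): L=5.2823, (cx,cy)=(0.2864,0.9581)
member 1 (0-2): L=2.8270, (cx,cy)=(1.0000,0.0000)
member 2 (1-2): L=5.2288, (cx,cy)=(0.2513,-0.9679)
member 3 (1-3): L=2.7337, (cx,cy)=(0.9994,0.0355)
member 4 (2-3): L=5.3494, (cx,cy)=(0.2651,0.9642)
member 5 (2-4): L=2.5730, (cx,cy)=(1.0000,0.0000)
member 6 (3-4): L=5.2857, (cx,cy)=(0.2185,-0.9758)
solve A·x = −loads:
  F[0-1] = -1647.7194 N (compression)
  F[0-2] = +799.8917 N (tension)
  F[1-2] = +1598.9722 N (tension)
  F[1-3] = -874.3250 N (compression)
  F[2-3] = +1831.0527 N (tension)
  F[2-4] = +388.4022 N (tension)
  F[3-4] = -1777.4812 N (compression)
  Rx@0 = -327.9400 N
  Ry@0 = +1578.6832 N
  Ry@4 = +1734.5268 N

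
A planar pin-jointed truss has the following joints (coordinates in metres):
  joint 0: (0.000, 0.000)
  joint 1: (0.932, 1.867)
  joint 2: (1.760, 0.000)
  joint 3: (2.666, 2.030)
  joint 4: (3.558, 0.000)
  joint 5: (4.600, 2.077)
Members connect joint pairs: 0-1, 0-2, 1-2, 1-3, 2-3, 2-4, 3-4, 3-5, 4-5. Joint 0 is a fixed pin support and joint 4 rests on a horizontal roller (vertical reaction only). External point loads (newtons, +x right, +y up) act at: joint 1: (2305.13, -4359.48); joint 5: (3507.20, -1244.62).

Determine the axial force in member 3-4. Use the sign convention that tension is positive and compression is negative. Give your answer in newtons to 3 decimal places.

-5091.915

N=6 nodes, M=9 members, R=3 reactions → 2N=12, M+R=12
member 0 (0-1): L=2.0867, (cx,cy)=(0.4466,0.8947)
member 1 (0-2): L=1.7600, (cx,cy)=(1.0000,0.0000)
member 2 (1-2): L=2.0424, (cx,cy)=(0.4054,-0.9141)
member 3 (1-3): L=1.7416, (cx,cy)=(0.9956,0.0936)
member 4 (2-3): L=2.2230, (cx,cy)=(0.4076,0.9132)
member 5 (2-4): L=1.7980, (cx,cy)=(1.0000,0.0000)
member 6 (3-4): L=2.2173, (cx,cy)=(0.4023,-0.9155)
member 7 (3-5): L=1.9346, (cx,cy)=(0.9997,0.0243)
member 8 (4-5): L=2.3237, (cx,cy)=(0.4484,0.8938)
solve A·x = −loads:
  F[0-1] = +451.4149 N (tension)
  F[0-2] = +5610.7108 N (tension)
  F[1-2] = -5209.9071 N (compression)
  F[1-3] = +8.6834 N (tension)
  F[2-3] = +5215.3531 N (tension)
  F[2-4] = +1373.0007 N (tension)
  F[3-4] = -5091.9155 N (compression)
  F[3-5] = +4183.8362 N (tension)
  F[4-5] = -1506.1864 N (compression)
  Rx@0 = -5812.3300 N
  Ry@0 = -403.8875 N
  Ry@4 = +6007.9875 N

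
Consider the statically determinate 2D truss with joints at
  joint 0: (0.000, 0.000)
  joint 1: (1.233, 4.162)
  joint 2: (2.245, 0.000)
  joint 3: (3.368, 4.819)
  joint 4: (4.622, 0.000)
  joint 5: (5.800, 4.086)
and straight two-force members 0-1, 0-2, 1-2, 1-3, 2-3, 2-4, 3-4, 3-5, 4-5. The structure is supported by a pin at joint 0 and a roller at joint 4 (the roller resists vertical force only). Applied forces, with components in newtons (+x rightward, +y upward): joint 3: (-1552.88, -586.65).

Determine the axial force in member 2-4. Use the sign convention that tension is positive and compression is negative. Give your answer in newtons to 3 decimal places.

-310.073

N=6 nodes, M=9 members, R=3 reactions → 2N=12, M+R=12
member 0 (0-1): L=4.3408, (cx,cy)=(0.2840,0.9588)
member 1 (0-2): L=2.2450, (cx,cy)=(1.0000,0.0000)
member 2 (1-2): L=4.2833, (cx,cy)=(0.2363,-0.9717)
member 3 (1-3): L=2.2338, (cx,cy)=(0.9558,0.2941)
member 4 (2-3): L=4.9481, (cx,cy)=(0.2270,0.9739)
member 5 (2-4): L=2.3770, (cx,cy)=(1.0000,0.0000)
member 6 (3-4): L=4.9795, (cx,cy)=(0.2518,-0.9678)
member 7 (3-5): L=2.5401, (cx,cy)=(0.9575,-0.2886)
member 8 (4-5): L=4.2524, (cx,cy)=(0.2770,0.9609)
solve A·x = −loads:
  F[0-1] = -1854.6244 N (compression)
  F[0-2] = -1026.0756 N (compression)
  F[1-2] = +1547.4225 N (tension)
  F[1-3] = -933.7097 N (compression)
  F[2-3] = -1543.8993 N (compression)
  F[2-4] = -310.0734 N (compression)
  F[3-4] = +1231.2648 N (tension)
  F[3-5] = -0.0000 N (compression)
  F[4-5] = +0.0000 N (tension)
  Rx@0 = +1552.8800 N
  Ry@0 = +1778.2319 N
  Ry@4 = -1191.5819 N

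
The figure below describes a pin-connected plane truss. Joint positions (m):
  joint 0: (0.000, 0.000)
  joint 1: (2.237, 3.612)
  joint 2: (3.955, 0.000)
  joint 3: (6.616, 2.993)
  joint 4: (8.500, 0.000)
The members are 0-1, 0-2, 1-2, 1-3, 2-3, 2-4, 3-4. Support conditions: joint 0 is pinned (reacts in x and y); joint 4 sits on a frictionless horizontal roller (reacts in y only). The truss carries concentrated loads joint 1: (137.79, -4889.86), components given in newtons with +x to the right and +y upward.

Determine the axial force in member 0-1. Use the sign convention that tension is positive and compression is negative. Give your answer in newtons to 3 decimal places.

N=5 nodes, M=7 members, R=3 reactions → 2N=10, M+R=10
member 0 (0-1): L=4.2486, (cx,cy)=(0.5265,0.8502)
member 1 (0-2): L=3.9550, (cx,cy)=(1.0000,0.0000)
member 2 (1-2): L=3.9998, (cx,cy)=(0.4295,-0.9031)
member 3 (1-3): L=4.4225, (cx,cy)=(0.9902,-0.1400)
member 4 (2-3): L=4.0049, (cx,cy)=(0.6644,0.7473)
member 5 (2-4): L=4.5450, (cx,cy)=(1.0000,0.0000)
member 6 (3-4): L=3.5366, (cx,cy)=(0.5327,-0.8463)
solve A·x = −loads:
  F[0-1] = -4169.1118 N (compression)
  F[0-2] = +2332.9306 N (tension)
  F[1-2] = -1205.7791 N (compression)
  F[1-3] = -1833.0611 N (compression)
  F[2-3] = +1457.0124 N (tension)
  F[2-4] = +846.9180 N (tension)
  F[3-4] = -1589.8120 N (compression)
  Rx@0 = -137.7900 N
  Ry@0 = +3544.4113 N
  Ry@4 = +1345.4487 N

-4169.112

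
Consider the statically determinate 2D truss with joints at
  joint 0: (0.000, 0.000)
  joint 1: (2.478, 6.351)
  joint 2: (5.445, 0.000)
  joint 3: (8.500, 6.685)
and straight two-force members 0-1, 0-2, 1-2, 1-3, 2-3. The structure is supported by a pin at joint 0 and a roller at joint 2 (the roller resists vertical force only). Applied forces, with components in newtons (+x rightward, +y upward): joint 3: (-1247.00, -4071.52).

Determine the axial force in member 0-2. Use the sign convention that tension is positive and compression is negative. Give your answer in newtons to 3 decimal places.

N=4 nodes, M=5 members, R=3 reactions → 2N=8, M+R=8
member 0 (0-1): L=6.8173, (cx,cy)=(0.3635,0.9316)
member 1 (0-2): L=5.4450, (cx,cy)=(1.0000,0.0000)
member 2 (1-2): L=7.0099, (cx,cy)=(0.4233,-0.9060)
member 3 (1-3): L=6.0313, (cx,cy)=(0.9985,0.0554)
member 4 (2-3): L=7.3500, (cx,cy)=(0.4156,0.9095)
solve A·x = −loads:
  F[0-1] = +808.7237 N (tension)
  F[0-2] = -1540.9602 N (compression)
  F[1-2] = -793.0238 N (compression)
  F[1-3] = +630.5834 N (tension)
  F[2-3] = -4514.9242 N (compression)
  Rx@0 = +1247.0000 N
  Ry@0 = -753.4065 N
  Ry@2 = +4824.9265 N

-1540.960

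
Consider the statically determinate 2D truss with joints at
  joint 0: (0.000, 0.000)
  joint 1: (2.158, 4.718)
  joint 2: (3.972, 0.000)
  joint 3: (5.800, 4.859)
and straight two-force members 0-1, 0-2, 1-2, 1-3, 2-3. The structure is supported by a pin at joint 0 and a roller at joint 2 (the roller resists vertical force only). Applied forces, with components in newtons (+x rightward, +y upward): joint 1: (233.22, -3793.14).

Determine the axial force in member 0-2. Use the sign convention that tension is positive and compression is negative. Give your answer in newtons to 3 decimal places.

898.867

N=4 nodes, M=5 members, R=3 reactions → 2N=8, M+R=8
member 0 (0-1): L=5.1881, (cx,cy)=(0.4160,0.9094)
member 1 (0-2): L=3.9720, (cx,cy)=(1.0000,0.0000)
member 2 (1-2): L=5.0547, (cx,cy)=(0.3589,-0.9334)
member 3 (1-3): L=3.6447, (cx,cy)=(0.9993,0.0387)
member 4 (2-3): L=5.1915, (cx,cy)=(0.3521,0.9360)
solve A·x = −loads:
  F[0-1] = -1600.3011 N (compression)
  F[0-2] = +898.8670 N (tension)
  F[1-2] = -2504.6936 N (compression)
  F[1-3] = -0.0000 N (compression)
  F[2-3] = -0.0000 N (compression)
  Rx@0 = -233.2200 N
  Ry@0 = +1455.2931 N
  Ry@2 = +2337.8469 N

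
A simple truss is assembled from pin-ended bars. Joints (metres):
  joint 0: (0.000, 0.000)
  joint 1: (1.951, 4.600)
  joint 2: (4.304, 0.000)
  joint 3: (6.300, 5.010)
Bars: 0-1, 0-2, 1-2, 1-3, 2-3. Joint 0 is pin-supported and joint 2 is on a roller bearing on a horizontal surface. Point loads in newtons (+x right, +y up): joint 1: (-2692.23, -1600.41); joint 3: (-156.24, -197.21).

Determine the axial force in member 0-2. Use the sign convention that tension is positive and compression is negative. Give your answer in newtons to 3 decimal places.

N=4 nodes, M=5 members, R=3 reactions → 2N=8, M+R=8
member 0 (0-1): L=4.9966, (cx,cy)=(0.3905,0.9206)
member 1 (0-2): L=4.3040, (cx,cy)=(1.0000,0.0000)
member 2 (1-2): L=5.1669, (cx,cy)=(0.4554,-0.8903)
member 3 (1-3): L=4.3683, (cx,cy)=(0.9956,0.0939)
member 4 (2-3): L=5.3930, (cx,cy)=(0.3701,0.9290)
solve A·x = −loads:
  F[0-1] = -4174.0838 N (compression)
  F[0-2] = -1218.6469 N (compression)
  F[1-2] = +2510.1157 N (tension)
  F[1-3] = -81.0598 N (compression)
  F[2-3] = -204.0952 N (compression)
  Rx@0 = +2848.4700 N
  Ry@0 = +3842.7402 N
  Ry@2 = -2045.1202 N

-1218.647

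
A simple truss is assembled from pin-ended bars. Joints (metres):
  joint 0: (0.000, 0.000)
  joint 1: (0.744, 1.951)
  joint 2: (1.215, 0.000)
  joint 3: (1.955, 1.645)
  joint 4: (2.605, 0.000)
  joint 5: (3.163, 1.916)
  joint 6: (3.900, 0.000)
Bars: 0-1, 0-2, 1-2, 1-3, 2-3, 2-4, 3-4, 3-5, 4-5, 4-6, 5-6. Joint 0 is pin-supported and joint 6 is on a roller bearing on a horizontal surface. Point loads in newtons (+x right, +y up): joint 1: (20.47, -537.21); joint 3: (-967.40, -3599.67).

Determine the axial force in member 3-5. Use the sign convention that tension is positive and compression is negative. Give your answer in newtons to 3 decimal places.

-1118.424

N=7 nodes, M=11 members, R=3 reactions → 2N=14, M+R=14
member 0 (0-1): L=2.0880, (cx,cy)=(0.3563,0.9344)
member 1 (0-2): L=1.2150, (cx,cy)=(1.0000,0.0000)
member 2 (1-2): L=2.0070, (cx,cy)=(0.2347,-0.9721)
member 3 (1-3): L=1.2491, (cx,cy)=(0.9695,-0.2450)
member 4 (2-3): L=1.8038, (cx,cy)=(0.4102,0.9120)
member 5 (2-4): L=1.3900, (cx,cy)=(1.0000,0.0000)
member 6 (3-4): L=1.7688, (cx,cy)=(0.3675,-0.9300)
member 7 (3-5): L=1.2380, (cx,cy)=(0.9757,0.2189)
member 8 (4-5): L=1.9956, (cx,cy)=(0.2796,0.9601)
member 9 (4-6): L=1.2950, (cx,cy)=(1.0000,0.0000)
member 10 (5-6): L=2.0529, (cx,cy)=(0.3590,-0.9333)
solve A·x = −loads:
  F[0-1] = -2812.3350 N (compression)
  F[0-2] = +55.1442 N (tension)
  F[1-2] = +2573.3811 N (tension)
  F[1-3] = -1677.5675 N (compression)
  F[2-3] = -2742.9724 N (compression)
  F[2-4] = +1784.3501 N (tension)
  F[3-4] = -1885.9095 N (compression)
  F[3-5] = -1118.4245 N (compression)
  F[4-5] = +1826.8166 N (tension)
  F[4-6] = +580.4948 N (tension)
  F[5-6] = -1616.9244 N (compression)
  Rx@0 = +946.9300 N
  Ry@0 = +2627.7510 N
  Ry@6 = +1509.1290 N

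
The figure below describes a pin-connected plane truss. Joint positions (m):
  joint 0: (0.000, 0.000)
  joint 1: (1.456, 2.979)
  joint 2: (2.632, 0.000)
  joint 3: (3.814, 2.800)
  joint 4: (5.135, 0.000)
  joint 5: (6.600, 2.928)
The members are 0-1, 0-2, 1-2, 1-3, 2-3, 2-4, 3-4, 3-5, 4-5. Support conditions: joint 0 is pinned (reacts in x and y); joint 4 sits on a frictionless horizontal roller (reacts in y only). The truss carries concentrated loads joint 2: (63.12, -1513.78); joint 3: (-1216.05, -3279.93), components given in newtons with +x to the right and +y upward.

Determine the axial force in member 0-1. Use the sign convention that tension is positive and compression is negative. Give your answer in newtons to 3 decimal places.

N=6 nodes, M=9 members, R=3 reactions → 2N=12, M+R=12
member 0 (0-1): L=3.3158, (cx,cy)=(0.4391,0.8984)
member 1 (0-2): L=2.6320, (cx,cy)=(1.0000,0.0000)
member 2 (1-2): L=3.2027, (cx,cy)=(0.3672,-0.9301)
member 3 (1-3): L=2.3648, (cx,cy)=(0.9971,-0.0757)
member 4 (2-3): L=3.0393, (cx,cy)=(0.3889,0.9213)
member 5 (2-4): L=2.5030, (cx,cy)=(1.0000,0.0000)
member 6 (3-4): L=3.0960, (cx,cy)=(0.4267,-0.9044)
member 7 (3-5): L=2.7889, (cx,cy)=(0.9989,0.0459)
member 8 (4-5): L=3.2741, (cx,cy)=(0.4475,0.8943)
solve A·x = −loads:
  F[0-1] = -2498.5041 N (compression)
  F[0-2] = -55.8050 N (compression)
  F[1-2] = +2580.1735 N (tension)
  F[1-3] = -2050.4159 N (compression)
  F[2-3] = -961.8837 N (compression)
  F[2-4] = +1202.5696 N (tension)
  F[3-4] = -2818.4113 N (compression)
  F[3-5] = -0.0000 N (compression)
  F[4-5] = +0.0000 N (tension)
  Rx@0 = +1152.9300 N
  Ry@0 = +2244.7359 N
  Ry@4 = +2548.9741 N

-2498.504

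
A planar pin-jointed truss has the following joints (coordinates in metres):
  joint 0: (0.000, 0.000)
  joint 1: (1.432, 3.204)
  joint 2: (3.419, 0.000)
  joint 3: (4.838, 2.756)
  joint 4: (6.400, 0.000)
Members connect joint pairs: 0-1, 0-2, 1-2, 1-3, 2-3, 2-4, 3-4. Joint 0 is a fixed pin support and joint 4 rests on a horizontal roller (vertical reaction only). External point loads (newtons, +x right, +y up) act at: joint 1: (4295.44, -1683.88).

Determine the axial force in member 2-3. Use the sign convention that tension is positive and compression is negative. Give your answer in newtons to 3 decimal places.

2463.726

N=5 nodes, M=7 members, R=3 reactions → 2N=10, M+R=10
member 0 (0-1): L=3.5095, (cx,cy)=(0.4080,0.9130)
member 1 (0-2): L=3.4190, (cx,cy)=(1.0000,0.0000)
member 2 (1-2): L=3.7701, (cx,cy)=(0.5270,-0.8498)
member 3 (1-3): L=3.4353, (cx,cy)=(0.9915,-0.1304)
member 4 (2-3): L=3.0999, (cx,cy)=(0.4578,0.8891)
member 5 (2-4): L=2.9810, (cx,cy)=(1.0000,0.0000)
member 6 (3-4): L=3.1679, (cx,cy)=(0.4931,-0.8700)
solve A·x = −loads:
  F[0-1] = +923.6873 N (tension)
  F[0-2] = +3918.5376 N (tension)
  F[1-2] = -2577.4642 N (compression)
  F[1-3] = -2582.1637 N (compression)
  F[2-3] = +2463.7257 N (tension)
  F[2-4] = +1432.3091 N (tension)
  F[3-4] = -2904.8428 N (compression)
  Rx@0 = -4295.4400 N
  Ry@0 = -843.2928 N
  Ry@4 = +2527.1728 N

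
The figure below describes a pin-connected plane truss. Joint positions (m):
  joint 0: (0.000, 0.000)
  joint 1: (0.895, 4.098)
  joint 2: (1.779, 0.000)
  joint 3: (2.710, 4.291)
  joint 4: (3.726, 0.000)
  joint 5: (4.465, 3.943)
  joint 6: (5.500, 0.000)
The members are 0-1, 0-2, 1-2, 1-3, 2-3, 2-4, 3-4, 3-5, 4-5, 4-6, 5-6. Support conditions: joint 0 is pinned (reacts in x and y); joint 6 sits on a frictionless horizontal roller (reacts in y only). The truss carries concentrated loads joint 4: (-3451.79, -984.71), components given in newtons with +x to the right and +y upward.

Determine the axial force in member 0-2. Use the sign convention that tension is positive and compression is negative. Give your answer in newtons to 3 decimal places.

-3382.423

N=7 nodes, M=11 members, R=3 reactions → 2N=14, M+R=14
member 0 (0-1): L=4.1946, (cx,cy)=(0.2134,0.9770)
member 1 (0-2): L=1.7790, (cx,cy)=(1.0000,0.0000)
member 2 (1-2): L=4.1923, (cx,cy)=(0.2109,-0.9775)
member 3 (1-3): L=1.8252, (cx,cy)=(0.9944,0.1057)
member 4 (2-3): L=4.3908, (cx,cy)=(0.2120,0.9773)
member 5 (2-4): L=1.9470, (cx,cy)=(1.0000,0.0000)
member 6 (3-4): L=4.4096, (cx,cy)=(0.2304,-0.9731)
member 7 (3-5): L=1.7892, (cx,cy)=(0.9809,-0.1945)
member 8 (4-5): L=4.0117, (cx,cy)=(0.1842,0.9829)
member 9 (4-6): L=1.7740, (cx,cy)=(1.0000,0.0000)
member 10 (5-6): L=4.0766, (cx,cy)=(0.2539,-0.9672)
solve A·x = −loads:
  F[0-1] = -325.1003 N (compression)
  F[0-2] = -3382.4234 N (compression)
  F[1-2] = +310.2569 N (tension)
  F[1-3] = -135.5487 N (compression)
  F[2-3] = -310.3371 N (compression)
  F[2-4] = -3251.1996 N (compression)
  F[3-4] = +385.3632 N (tension)
  F[3-5] = -295.0139 N (compression)
  F[4-5] = +620.3312 N (tension)
  F[4-6] = +175.1064 N (tension)
  F[5-6] = -689.6954 N (compression)
  Rx@0 = +3451.7900 N
  Ry@0 = +317.6137 N
  Ry@6 = +667.0963 N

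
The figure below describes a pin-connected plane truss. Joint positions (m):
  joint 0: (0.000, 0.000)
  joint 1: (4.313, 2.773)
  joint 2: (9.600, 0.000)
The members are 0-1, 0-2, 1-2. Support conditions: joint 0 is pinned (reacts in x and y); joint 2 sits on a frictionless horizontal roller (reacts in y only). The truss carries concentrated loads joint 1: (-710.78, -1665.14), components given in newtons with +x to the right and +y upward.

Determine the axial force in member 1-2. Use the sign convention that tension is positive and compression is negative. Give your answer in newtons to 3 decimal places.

N=3 nodes, M=3 members, R=3 reactions → 2N=6, M+R=6
member 0 (0-1): L=5.1275, (cx,cy)=(0.8411,0.5408)
member 1 (0-2): L=9.6000, (cx,cy)=(1.0000,0.0000)
member 2 (1-2): L=5.9701, (cx,cy)=(0.8856,-0.4645)
solve A·x = −loads:
  F[0-1] = -2075.3304 N (compression)
  F[0-2] = +1034.8775 N (tension)
  F[1-2] = -1168.5843 N (compression)
  Rx@0 = +710.7800 N
  Ry@0 = +1122.3529 N
  Ry@2 = +542.7871 N

-1168.584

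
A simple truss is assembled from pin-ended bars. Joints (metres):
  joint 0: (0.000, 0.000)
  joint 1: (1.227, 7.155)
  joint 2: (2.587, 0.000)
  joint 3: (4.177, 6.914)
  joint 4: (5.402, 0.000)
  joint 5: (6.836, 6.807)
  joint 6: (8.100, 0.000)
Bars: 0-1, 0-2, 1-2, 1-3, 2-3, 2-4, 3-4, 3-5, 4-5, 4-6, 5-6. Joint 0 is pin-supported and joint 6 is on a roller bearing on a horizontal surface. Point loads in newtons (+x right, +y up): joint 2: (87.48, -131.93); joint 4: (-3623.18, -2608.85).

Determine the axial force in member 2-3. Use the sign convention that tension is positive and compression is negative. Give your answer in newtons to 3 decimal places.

N=7 nodes, M=11 members, R=3 reactions → 2N=14, M+R=14
member 0 (0-1): L=7.2594, (cx,cy)=(0.1690,0.9856)
member 1 (0-2): L=2.5870, (cx,cy)=(1.0000,0.0000)
member 2 (1-2): L=7.2831, (cx,cy)=(0.1867,-0.9824)
member 3 (1-3): L=2.9598, (cx,cy)=(0.9967,-0.0814)
member 4 (2-3): L=7.0945, (cx,cy)=(0.2241,0.9746)
member 5 (2-4): L=2.8150, (cx,cy)=(1.0000,0.0000)
member 6 (3-4): L=7.0217, (cx,cy)=(0.1745,-0.9847)
member 7 (3-5): L=2.6612, (cx,cy)=(0.9992,-0.0402)
member 8 (4-5): L=6.9564, (cx,cy)=(0.2061,0.9785)
member 9 (4-6): L=2.6980, (cx,cy)=(1.0000,0.0000)
member 10 (5-6): L=6.9234, (cx,cy)=(0.1826,-0.9832)
solve A·x = −loads:
  F[0-1] = -972.7620 N (compression)
  F[0-2] = -3371.2826 N (compression)
  F[1-2] = +1005.2142 N (tension)
  F[1-3] = -353.2977 N (compression)
  F[2-3] = -877.9361 N (compression)
  F[2-4] = -3074.2939 N (compression)
  F[3-4] = +868.3365 N (tension)
  F[3-5] = -700.9426 N (compression)
  F[4-5] = +1792.3250 N (tension)
  F[4-6] = +330.9043 N (tension)
  F[5-6] = -1812.4763 N (compression)
  Rx@0 = +3535.7000 N
  Ry@0 = +958.7663 N
  Ry@6 = +1782.0137 N

-877.936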